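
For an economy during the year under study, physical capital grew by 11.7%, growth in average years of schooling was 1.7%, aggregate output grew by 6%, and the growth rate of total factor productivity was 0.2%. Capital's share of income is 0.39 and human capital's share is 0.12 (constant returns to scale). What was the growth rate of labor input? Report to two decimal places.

Labor's share = 1 − 0.39 − 0.12 = 0.49.
gY = gA + 0.39×11.7 + 0.12×1.7 + 0.49×g.
0.49×g = 6 − 0.2 − 4.767 = 1.033.
g = 1.033 / 0.49 = 2.1082%.

2.11%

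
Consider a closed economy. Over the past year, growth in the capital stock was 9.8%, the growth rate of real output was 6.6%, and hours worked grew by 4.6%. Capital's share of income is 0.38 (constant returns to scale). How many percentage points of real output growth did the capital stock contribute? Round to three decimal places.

3.724 percentage points

Contribution = share × growth = 0.38 × 9.8 = 3.724 pp.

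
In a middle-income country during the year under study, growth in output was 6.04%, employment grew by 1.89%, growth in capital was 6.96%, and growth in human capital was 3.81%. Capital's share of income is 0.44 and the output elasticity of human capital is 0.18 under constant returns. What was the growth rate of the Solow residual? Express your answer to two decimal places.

The Solow residual grew 1.57%.

Labor's share = 1 − 0.44 − 0.18 = 0.38.
Capital: 0.44 × 6.96 = 3.0624 pp.
Human capital: 0.18 × 3.81 = 0.6858 pp.
Employment: 0.38 × 1.89 = 0.7182 pp.
TFP growth = 6.04 − 4.4664 = 1.5736%.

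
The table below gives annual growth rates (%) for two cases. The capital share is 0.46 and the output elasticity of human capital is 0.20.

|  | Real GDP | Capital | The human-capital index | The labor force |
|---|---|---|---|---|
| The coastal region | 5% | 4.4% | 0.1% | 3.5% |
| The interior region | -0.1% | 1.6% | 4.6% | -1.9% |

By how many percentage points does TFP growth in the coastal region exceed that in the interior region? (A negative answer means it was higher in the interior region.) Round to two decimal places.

Labor's share = 1 − 0.46 − 0.2 = 0.34.
The coastal region: TFP = 5 − 2.024 − 0.02 − 1.19 = 1.766%.
The interior region: TFP = -0.1 − 0.736 − 0.92 + 0.646 = -1.11%.
Difference = 1.766 − (-1.11) = 2.876 pp.

2.88 percentage points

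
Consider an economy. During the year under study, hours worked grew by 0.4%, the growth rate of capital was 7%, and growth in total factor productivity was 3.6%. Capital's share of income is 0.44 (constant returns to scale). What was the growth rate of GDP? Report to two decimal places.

6.90%

Labor's share = 1 − 0.44 = 0.56.
Capital: 0.44 × 7 = 3.08 pp.
Hours worked: 0.56 × 0.4 = 0.224 pp.
Output growth = 3.6 + 3.304 = 6.904%.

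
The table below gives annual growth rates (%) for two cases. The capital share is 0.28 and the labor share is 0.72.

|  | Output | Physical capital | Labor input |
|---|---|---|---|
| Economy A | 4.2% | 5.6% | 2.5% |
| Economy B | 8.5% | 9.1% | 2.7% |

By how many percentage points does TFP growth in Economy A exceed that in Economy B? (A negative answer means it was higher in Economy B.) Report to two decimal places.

-3.18 percentage points

Labor's share = 1 − 0.28 = 0.72.
Economy A: TFP = 4.2 − 1.568 − 1.8 = 0.832%.
Economy B: TFP = 8.5 − 2.548 − 1.944 = 4.008%.
Difference = 0.832 − (4.008) = -3.176 pp.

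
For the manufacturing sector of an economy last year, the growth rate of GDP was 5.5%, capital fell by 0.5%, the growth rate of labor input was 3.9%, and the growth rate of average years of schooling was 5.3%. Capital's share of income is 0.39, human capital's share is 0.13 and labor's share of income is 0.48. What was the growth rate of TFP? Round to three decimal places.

Labor's share = 1 − 0.39 − 0.13 = 0.48.
Capital: 0.39 × (-0.5) = -0.195 pp.
Average years of schooling: 0.13 × 5.3 = 0.689 pp.
Labor input: 0.48 × 3.9 = 1.872 pp.
TFP growth = 5.5 − 2.366 = 3.134%.

3.134%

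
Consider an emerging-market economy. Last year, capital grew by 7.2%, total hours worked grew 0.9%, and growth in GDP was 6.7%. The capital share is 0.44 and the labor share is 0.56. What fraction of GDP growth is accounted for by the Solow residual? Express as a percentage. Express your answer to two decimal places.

45.19%

Labor's share = 1 − 0.44 = 0.56.
Capital: 0.44 × 7.2 = 3.168 pp.
Total hours worked: 0.56 × 0.9 = 0.504 pp.
TFP growth = 6.7 − 3.672 = 3.028%.
TFP share of growth = 3.028 / 6.7 × 100 = 45.194%.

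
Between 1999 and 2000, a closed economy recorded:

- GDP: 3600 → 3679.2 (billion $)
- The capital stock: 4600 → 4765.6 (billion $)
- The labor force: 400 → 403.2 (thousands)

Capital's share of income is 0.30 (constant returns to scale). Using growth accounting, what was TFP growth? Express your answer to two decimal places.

0.56%

GDP growth = (3679.2 − 3600) / 3600 = 2.2%.
The capital stock growth = (4765.6 − 4600) / 4600 = 3.6%.
The labor force growth = (403.2 − 400) / 400 = 0.8%.
Labor's share = 1 − 0.3 = 0.7.
The capital stock: 0.3 × 3.6 = 1.08 pp.
The labor force: 0.7 × 0.8 = 0.56 pp.
TFP growth = 2.2 − 1.64 = 0.56%.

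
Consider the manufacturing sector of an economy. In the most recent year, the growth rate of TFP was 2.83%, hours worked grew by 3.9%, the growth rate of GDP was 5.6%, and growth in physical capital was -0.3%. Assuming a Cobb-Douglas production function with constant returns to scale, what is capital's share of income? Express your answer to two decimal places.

gY = gA + α·gK + (1−α)·gL, so gY − gA − gL = α(gK − gL).
5.6 − 2.83 − 3.9 = α × (-0.3 − 3.9).
-1.13 = -4.2 α, so α = 0.269.

Capital's share of income is 0.27.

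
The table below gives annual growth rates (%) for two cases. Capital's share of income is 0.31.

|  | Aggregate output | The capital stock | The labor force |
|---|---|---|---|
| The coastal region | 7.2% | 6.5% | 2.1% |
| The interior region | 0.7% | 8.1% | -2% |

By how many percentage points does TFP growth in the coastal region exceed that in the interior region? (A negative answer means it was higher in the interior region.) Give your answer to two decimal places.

4.17 percentage points

Labor's share = 1 − 0.31 = 0.69.
The coastal region: TFP = 7.2 − 2.015 − 1.449 = 3.736%.
The interior region: TFP = 0.7 − 2.511 + 1.38 = -0.431%.
Difference = 3.736 − (-0.431) = 4.167 pp.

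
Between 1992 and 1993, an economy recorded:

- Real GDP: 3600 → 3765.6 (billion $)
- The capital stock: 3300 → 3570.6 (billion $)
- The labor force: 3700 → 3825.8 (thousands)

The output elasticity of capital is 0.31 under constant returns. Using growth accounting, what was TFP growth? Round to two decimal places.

Real GDP growth = (3765.6 − 3600) / 3600 = 4.6%.
The capital stock growth = (3570.6 − 3300) / 3300 = 8.2%.
The labor force growth = (3825.8 − 3700) / 3700 = 3.4%.
Labor's share = 1 − 0.31 = 0.69.
The capital stock: 0.31 × 8.2 = 2.542 pp.
The labor force: 0.69 × 3.4 = 2.346 pp.
TFP growth = 4.6 − 4.888 = -0.288%.

-0.29%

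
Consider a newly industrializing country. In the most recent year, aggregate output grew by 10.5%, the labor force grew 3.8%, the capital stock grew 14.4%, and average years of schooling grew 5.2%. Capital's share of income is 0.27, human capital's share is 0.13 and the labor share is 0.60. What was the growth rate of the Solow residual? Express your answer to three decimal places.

Labor's share = 1 − 0.27 − 0.13 = 0.6.
The capital stock: 0.27 × 14.4 = 3.888 pp.
Average years of schooling: 0.13 × 5.2 = 0.676 pp.
The labor force: 0.6 × 3.8 = 2.28 pp.
TFP growth = 10.5 − 6.844 = 3.656%.

3.656%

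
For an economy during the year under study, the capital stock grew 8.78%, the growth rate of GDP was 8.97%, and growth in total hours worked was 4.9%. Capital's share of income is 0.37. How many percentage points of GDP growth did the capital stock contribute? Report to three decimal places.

Contribution = share × growth = 0.37 × 8.78 = 3.2486 pp.

3.249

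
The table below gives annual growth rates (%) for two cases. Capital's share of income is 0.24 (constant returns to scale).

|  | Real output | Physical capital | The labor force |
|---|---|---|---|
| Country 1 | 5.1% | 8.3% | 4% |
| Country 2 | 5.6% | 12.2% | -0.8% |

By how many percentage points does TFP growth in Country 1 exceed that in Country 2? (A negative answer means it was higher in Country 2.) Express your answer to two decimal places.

-3.21 percentage points

Labor's share = 1 − 0.24 = 0.76.
Country 1: TFP = 5.1 − 1.992 − 3.04 = 0.068%.
Country 2: TFP = 5.6 − 2.928 + 0.608 = 3.28%.
Difference = 0.068 − (3.28) = -3.212 pp.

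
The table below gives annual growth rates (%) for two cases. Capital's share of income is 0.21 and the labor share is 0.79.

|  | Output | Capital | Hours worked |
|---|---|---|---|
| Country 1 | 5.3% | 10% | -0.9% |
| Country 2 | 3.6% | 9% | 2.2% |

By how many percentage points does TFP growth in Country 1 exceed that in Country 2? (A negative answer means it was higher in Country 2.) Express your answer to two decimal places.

Labor's share = 1 − 0.21 = 0.79.
Country 1: TFP = 5.3 − 2.1 + 0.711 = 3.911%.
Country 2: TFP = 3.6 − 1.89 − 1.738 = -0.028%.
Difference = 3.911 − (-0.028) = 3.939 pp.

3.94 percentage points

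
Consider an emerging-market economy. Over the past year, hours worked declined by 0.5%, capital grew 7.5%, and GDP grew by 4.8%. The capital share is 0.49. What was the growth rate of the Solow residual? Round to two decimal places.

The Solow residual grew 1.38%.

Labor's share = 1 − 0.49 = 0.51.
Capital: 0.49 × 7.5 = 3.675 pp.
Hours worked: 0.51 × (-0.5) = -0.255 pp.
TFP growth = 4.8 − 3.42 = 1.38%.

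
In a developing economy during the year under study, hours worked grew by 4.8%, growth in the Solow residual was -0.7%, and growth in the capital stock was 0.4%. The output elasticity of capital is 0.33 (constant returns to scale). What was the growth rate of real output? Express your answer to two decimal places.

Labor's share = 1 − 0.33 = 0.67.
The capital stock: 0.33 × 0.4 = 0.132 pp.
Hours worked: 0.67 × 4.8 = 3.216 pp.
Output growth = -0.7 + 3.348 = 2.648%.

Real output grew 2.65%.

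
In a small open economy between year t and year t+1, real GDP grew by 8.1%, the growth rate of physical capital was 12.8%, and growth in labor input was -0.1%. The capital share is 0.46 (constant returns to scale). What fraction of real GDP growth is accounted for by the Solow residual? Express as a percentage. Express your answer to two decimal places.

Labor's share = 1 − 0.46 = 0.54.
Physical capital: 0.46 × 12.8 = 5.888 pp.
Labor input: 0.54 × (-0.1) = -0.054 pp.
TFP growth = 8.1 − 5.834 = 2.266%.
TFP share of growth = 2.266 / 8.1 × 100 = 27.9753%.

The Solow residual accounted for 27.98% of growth.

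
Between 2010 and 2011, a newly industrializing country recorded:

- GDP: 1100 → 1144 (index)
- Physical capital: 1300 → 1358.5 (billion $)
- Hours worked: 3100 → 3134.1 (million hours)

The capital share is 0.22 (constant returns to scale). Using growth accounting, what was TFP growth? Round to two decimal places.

TFP grew 2.15%.

GDP growth = (1144 − 1100) / 1100 = 4%.
Physical capital growth = (1358.5 − 1300) / 1300 = 4.5%.
Hours worked growth = (3134.1 − 3100) / 3100 = 1.1%.
Labor's share = 1 − 0.22 = 0.78.
Physical capital: 0.22 × 4.5 = 0.99 pp.
Hours worked: 0.78 × 1.1 = 0.858 pp.
TFP growth = 4 − 1.848 = 2.152%.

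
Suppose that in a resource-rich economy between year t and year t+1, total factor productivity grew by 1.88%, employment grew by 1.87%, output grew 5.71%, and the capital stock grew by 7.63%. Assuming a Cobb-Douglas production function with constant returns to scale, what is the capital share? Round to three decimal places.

0.340

gY = gA + α·gK + (1−α)·gL, so gY − gA − gL = α(gK − gL).
5.71 − 1.88 − 1.87 = α × (7.63 − 1.87).
1.96 = 5.76 α, so α = 0.34028.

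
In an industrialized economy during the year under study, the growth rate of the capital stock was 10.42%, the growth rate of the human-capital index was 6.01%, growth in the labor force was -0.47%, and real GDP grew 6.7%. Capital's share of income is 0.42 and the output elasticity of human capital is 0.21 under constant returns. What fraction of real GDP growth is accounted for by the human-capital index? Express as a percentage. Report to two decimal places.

18.84%

The human-capital index contributed 0.21 × 6.01 = 1.2621 pp.
Share of growth = 1.2621 / 6.7 × 100 = 18.8373%.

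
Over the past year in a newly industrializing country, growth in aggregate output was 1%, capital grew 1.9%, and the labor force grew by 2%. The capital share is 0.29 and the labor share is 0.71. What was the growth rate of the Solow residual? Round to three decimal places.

Labor's share = 1 − 0.29 = 0.71.
Capital: 0.29 × 1.9 = 0.551 pp.
The labor force: 0.71 × 2 = 1.42 pp.
TFP growth = 1 − 1.971 = -0.971%.

-0.971%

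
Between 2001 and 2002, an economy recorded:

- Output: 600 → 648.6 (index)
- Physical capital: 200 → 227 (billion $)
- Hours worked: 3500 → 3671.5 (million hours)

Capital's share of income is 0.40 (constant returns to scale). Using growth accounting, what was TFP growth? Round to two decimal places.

-0.24%

Output growth = (648.6 − 600) / 600 = 8.1%.
Physical capital growth = (227 − 200) / 200 = 13.5%.
Hours worked growth = (3671.5 − 3500) / 3500 = 4.9%.
Labor's share = 1 − 0.4 = 0.6.
Physical capital: 0.4 × 13.5 = 5.4 pp.
Hours worked: 0.6 × 4.9 = 2.94 pp.
TFP growth = 8.1 − 8.34 = -0.24%.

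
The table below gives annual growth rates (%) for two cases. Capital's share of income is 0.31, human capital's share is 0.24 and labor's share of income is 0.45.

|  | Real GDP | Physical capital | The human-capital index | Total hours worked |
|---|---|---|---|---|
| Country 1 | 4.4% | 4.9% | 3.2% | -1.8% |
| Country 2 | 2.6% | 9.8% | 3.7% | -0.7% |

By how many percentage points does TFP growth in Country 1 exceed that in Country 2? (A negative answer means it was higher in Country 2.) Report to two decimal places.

Labor's share = 1 − 0.31 − 0.24 = 0.45.
Country 1: TFP = 4.4 − 1.519 − 0.768 + 0.81 = 2.923%.
Country 2: TFP = 2.6 − 3.038 − 0.888 + 0.315 = -1.011%.
Difference = 2.923 − (-1.011) = 3.934 pp.

3.93 percentage points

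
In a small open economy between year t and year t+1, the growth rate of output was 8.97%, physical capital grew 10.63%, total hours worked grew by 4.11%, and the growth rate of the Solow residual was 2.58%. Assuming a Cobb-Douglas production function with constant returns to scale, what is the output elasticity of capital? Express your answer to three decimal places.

0.350

gY = gA + α·gK + (1−α)·gL, so gY − gA − gL = α(gK − gL).
8.97 − 2.58 − 4.11 = α × (10.63 − 4.11).
2.28 = 6.52 α, so α = 0.34969.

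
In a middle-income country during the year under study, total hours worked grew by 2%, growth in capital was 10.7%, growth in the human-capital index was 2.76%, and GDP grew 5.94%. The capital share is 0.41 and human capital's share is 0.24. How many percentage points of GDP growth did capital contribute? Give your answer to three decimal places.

Contribution = share × growth = 0.41 × 10.7 = 4.387 pp.

4.387 pp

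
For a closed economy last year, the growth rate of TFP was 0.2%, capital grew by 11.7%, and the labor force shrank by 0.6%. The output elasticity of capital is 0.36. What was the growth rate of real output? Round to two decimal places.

Real output growth was 4.03%.

Labor's share = 1 − 0.36 = 0.64.
Capital: 0.36 × 11.7 = 4.212 pp.
The labor force: 0.64 × (-0.6) = -0.384 pp.
Output growth = 0.2 + 3.828 = 4.028%.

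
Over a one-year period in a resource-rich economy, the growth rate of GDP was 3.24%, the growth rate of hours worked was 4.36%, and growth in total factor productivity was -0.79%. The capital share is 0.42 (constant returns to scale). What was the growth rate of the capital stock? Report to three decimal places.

The capital stock grew 3.574%.

Labor's share = 1 − 0.42 = 0.58.
gY = gA + 0.58×4.36 + 0.42×g.
0.42×g = 3.24 + 0.79 − 2.5288 = 1.5012.
g = 1.5012 / 0.42 = 3.57429%.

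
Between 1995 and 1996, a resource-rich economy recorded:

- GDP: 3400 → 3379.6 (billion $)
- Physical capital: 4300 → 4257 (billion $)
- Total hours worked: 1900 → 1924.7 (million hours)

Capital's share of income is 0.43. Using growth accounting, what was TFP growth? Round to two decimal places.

-0.91%

GDP growth = (3379.6 − 3400) / 3400 = -0.6%.
Physical capital growth = (4257 − 4300) / 4300 = -1%.
Total hours worked growth = (1924.7 − 1900) / 1900 = 1.3%.
Labor's share = 1 − 0.43 = 0.57.
Physical capital: 0.43 × (-1) = -0.43 pp.
Total hours worked: 0.57 × 1.3 = 0.741 pp.
TFP growth = -0.6 − 0.311 = -0.911%.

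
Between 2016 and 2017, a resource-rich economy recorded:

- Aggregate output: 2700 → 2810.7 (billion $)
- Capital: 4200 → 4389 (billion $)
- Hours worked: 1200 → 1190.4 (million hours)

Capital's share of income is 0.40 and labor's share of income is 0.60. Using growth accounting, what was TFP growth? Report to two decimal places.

Aggregate output growth = (2810.7 − 2700) / 2700 = 4.1%.
Capital growth = (4389 − 4200) / 4200 = 4.5%.
Hours worked growth = (1190.4 − 1200) / 1200 = -0.8%.
Labor's share = 1 − 0.4 = 0.6.
Capital: 0.4 × 4.5 = 1.8 pp.
Hours worked: 0.6 × (-0.8) = -0.48 pp.
TFP growth = 4.1 − 1.32 = 2.78%.

2.78%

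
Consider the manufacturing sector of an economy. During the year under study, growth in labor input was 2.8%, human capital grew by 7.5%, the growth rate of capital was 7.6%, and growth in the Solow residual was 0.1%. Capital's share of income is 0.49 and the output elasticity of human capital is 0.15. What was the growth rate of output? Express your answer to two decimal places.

5.96%

Labor's share = 1 − 0.49 − 0.15 = 0.36.
Capital: 0.49 × 7.6 = 3.724 pp.
Human capital: 0.15 × 7.5 = 1.125 pp.
Labor input: 0.36 × 2.8 = 1.008 pp.
Output growth = 0.1 + 5.857 = 5.957%.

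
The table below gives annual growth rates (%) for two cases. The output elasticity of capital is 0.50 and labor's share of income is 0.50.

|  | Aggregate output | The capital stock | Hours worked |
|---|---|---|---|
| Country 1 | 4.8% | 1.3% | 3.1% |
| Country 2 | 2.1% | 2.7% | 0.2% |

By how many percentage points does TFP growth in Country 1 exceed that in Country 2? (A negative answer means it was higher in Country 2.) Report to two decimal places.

1.95 percentage points

Labor's share = 1 − 0.5 = 0.5.
Country 1: TFP = 4.8 − 0.65 − 1.55 = 2.6%.
Country 2: TFP = 2.1 − 1.35 − 0.1 = 0.65%.
Difference = 2.6 − (0.65) = 1.95 pp.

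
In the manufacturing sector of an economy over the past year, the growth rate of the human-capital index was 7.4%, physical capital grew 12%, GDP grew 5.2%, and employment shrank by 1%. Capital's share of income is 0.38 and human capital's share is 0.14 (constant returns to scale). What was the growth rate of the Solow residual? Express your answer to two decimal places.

0.08%

Labor's share = 1 − 0.38 − 0.14 = 0.48.
Physical capital: 0.38 × 12 = 4.56 pp.
The human-capital index: 0.14 × 7.4 = 1.036 pp.
Employment: 0.48 × (-1) = -0.48 pp.
TFP growth = 5.2 − 5.116 = 0.084%.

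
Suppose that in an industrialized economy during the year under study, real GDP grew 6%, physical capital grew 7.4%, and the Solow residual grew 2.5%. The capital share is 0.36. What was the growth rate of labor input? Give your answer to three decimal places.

Labor's share = 1 − 0.36 = 0.64.
gY = gA + 0.36×7.4 + 0.64×g.
0.64×g = 6 − 2.5 − 2.664 = 0.836.
g = 0.836 / 0.64 = 1.30625%.

1.306%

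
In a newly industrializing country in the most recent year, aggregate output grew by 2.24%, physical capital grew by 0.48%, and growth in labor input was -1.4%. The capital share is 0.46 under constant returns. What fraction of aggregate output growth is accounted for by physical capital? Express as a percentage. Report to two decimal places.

Physical capital accounted for 9.86% of growth.

Physical capital contributed 0.46 × 0.48 = 0.2208 pp.
Share of growth = 0.2208 / 2.24 × 100 = 9.8571%.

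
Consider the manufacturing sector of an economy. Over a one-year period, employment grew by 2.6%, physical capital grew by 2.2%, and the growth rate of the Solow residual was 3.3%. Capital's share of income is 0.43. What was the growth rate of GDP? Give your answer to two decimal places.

5.73%

Labor's share = 1 − 0.43 = 0.57.
Physical capital: 0.43 × 2.2 = 0.946 pp.
Employment: 0.57 × 2.6 = 1.482 pp.
Output growth = 3.3 + 2.428 = 5.728%.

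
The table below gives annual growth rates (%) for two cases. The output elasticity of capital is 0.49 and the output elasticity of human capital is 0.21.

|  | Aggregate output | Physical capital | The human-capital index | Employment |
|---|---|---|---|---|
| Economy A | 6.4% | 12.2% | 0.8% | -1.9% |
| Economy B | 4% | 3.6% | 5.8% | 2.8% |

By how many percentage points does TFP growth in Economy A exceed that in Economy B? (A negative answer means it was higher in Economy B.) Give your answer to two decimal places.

0.65 percentage points

Labor's share = 1 − 0.49 − 0.21 = 0.3.
Economy A: TFP = 6.4 − 5.978 − 0.168 + 0.57 = 0.824%.
Economy B: TFP = 4 − 1.764 − 1.218 − 0.84 = 0.178%.
Difference = 0.824 − (0.178) = 0.646 pp.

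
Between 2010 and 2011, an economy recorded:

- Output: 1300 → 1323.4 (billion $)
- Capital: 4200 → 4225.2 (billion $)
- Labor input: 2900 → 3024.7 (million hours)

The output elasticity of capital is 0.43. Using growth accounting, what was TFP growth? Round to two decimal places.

-0.91%

Output growth = (1323.4 − 1300) / 1300 = 1.8%.
Capital growth = (4225.2 − 4200) / 4200 = 0.6%.
Labor input growth = (3024.7 − 2900) / 2900 = 4.3%.
Labor's share = 1 − 0.43 = 0.57.
Capital: 0.43 × 0.6 = 0.258 pp.
Labor input: 0.57 × 4.3 = 2.451 pp.
TFP growth = 1.8 − 2.709 = -0.909%.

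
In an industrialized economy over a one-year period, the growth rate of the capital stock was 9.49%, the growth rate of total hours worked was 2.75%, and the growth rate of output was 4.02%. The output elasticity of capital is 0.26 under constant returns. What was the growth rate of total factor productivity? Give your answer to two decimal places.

Labor's share = 1 − 0.26 = 0.74.
The capital stock: 0.26 × 9.49 = 2.4674 pp.
Total hours worked: 0.74 × 2.75 = 2.035 pp.
TFP growth = 4.02 − 4.5024 = -0.4824%.

-0.48%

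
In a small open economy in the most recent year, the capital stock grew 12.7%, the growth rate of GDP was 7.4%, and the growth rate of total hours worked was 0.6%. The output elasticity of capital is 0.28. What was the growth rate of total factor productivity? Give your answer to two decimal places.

Labor's share = 1 − 0.28 = 0.72.
The capital stock: 0.28 × 12.7 = 3.556 pp.
Total hours worked: 0.72 × 0.6 = 0.432 pp.
TFP growth = 7.4 − 3.988 = 3.412%.

Total factor productivity growth was 3.41%.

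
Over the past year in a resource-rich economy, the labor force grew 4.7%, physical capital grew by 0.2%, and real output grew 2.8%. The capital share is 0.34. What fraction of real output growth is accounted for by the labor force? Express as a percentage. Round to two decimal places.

Labor's share = 1 − 0.34 = 0.66.
The labor force contributed 0.66 × 4.7 = 3.102 pp.
Share of growth = 3.102 / 2.8 × 100 = 110.7857%.

110.79%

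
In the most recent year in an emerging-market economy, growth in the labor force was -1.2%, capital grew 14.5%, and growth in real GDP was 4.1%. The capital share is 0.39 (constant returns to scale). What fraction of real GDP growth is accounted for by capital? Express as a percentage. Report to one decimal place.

137.9%

Capital contributed 0.39 × 14.5 = 5.655 pp.
Share of growth = 5.655 / 4.1 × 100 = 137.927%.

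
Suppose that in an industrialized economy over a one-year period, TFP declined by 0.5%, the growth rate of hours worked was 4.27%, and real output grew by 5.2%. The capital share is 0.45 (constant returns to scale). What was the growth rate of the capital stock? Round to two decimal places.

Labor's share = 1 − 0.45 = 0.55.
gY = gA + 0.55×4.27 + 0.45×g.
0.45×g = 5.2 + 0.5 − 2.3485 = 3.3515.
g = 3.3515 / 0.45 = 7.4478%.

7.45%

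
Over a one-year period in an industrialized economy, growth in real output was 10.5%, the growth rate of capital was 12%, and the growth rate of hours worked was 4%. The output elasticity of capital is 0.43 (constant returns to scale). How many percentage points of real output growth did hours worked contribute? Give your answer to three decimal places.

Labor's share = 1 − 0.43 = 0.57.
Contribution = share × growth = 0.57 × 4 = 2.28 pp.

2.280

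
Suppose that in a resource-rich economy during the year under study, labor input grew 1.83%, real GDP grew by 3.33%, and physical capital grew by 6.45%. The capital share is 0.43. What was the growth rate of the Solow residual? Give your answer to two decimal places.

Labor's share = 1 − 0.43 = 0.57.
Physical capital: 0.43 × 6.45 = 2.7735 pp.
Labor input: 0.57 × 1.83 = 1.0431 pp.
TFP growth = 3.33 − 3.8166 = -0.4866%.

-0.49%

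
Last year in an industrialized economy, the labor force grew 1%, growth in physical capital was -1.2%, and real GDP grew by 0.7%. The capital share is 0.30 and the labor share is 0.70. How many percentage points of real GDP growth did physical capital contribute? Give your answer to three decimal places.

-0.360

Contribution = share × growth = 0.3 × (-1.2) = -0.36 pp.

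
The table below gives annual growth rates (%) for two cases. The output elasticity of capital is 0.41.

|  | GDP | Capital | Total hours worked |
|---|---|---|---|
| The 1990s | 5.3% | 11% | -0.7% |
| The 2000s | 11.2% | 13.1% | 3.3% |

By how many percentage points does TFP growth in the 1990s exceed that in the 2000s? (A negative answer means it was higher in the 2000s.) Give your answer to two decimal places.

-2.68 percentage points

Labor's share = 1 − 0.41 = 0.59.
The 1990s: TFP = 5.3 − 4.51 + 0.413 = 1.203%.
The 2000s: TFP = 11.2 − 5.371 − 1.947 = 3.882%.
Difference = 1.203 − (3.882) = -2.679 pp.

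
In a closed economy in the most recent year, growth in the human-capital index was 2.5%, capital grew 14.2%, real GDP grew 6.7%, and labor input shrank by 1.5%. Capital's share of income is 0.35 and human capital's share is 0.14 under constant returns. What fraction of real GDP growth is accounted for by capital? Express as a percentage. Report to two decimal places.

74.18%

Capital contributed 0.35 × 14.2 = 4.97 pp.
Share of growth = 4.97 / 6.7 × 100 = 74.1791%.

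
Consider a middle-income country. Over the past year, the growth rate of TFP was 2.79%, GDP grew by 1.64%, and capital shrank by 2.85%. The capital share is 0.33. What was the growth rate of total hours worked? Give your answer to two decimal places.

Labor's share = 1 − 0.33 = 0.67.
gY = gA + 0.33×(-2.85) + 0.67×g.
0.67×g = 1.64 − 2.79 + 0.9405 = -0.2095.
g = -0.2095 / 0.67 = -0.3127%.

-0.31%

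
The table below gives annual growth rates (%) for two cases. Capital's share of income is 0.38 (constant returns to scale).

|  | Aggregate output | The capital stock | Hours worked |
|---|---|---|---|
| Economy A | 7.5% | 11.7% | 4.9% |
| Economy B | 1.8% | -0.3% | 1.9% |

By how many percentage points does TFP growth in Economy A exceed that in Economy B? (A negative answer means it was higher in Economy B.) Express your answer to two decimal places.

Labor's share = 1 − 0.38 = 0.62.
Economy A: TFP = 7.5 − 4.446 − 3.038 = 0.016%.
Economy B: TFP = 1.8 + 0.114 − 1.178 = 0.736%.
Difference = 0.016 − (0.736) = -0.72 pp.

-0.72 percentage points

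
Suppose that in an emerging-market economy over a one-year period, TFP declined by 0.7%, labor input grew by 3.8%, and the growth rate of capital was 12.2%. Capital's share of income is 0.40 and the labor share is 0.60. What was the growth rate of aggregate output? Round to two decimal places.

Labor's share = 1 − 0.4 = 0.6.
Capital: 0.4 × 12.2 = 4.88 pp.
Labor input: 0.6 × 3.8 = 2.28 pp.
Output growth = -0.7 + 7.16 = 6.46%.

6.46%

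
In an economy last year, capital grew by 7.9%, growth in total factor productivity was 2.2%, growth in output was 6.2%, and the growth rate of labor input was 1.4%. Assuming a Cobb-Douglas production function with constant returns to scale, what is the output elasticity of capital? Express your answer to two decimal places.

gY = gA + α·gK + (1−α)·gL, so gY − gA − gL = α(gK − gL).
6.2 − 2.2 − 1.4 = α × (7.9 − 1.4).
2.6 = 6.5 α, so α = 0.4.

0.40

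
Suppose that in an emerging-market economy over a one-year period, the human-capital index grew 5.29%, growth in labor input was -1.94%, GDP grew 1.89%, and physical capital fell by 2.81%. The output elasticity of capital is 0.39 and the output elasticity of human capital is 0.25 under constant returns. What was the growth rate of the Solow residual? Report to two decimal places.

Labor's share = 1 − 0.39 − 0.25 = 0.36.
Physical capital: 0.39 × (-2.81) = -1.0959 pp.
The human-capital index: 0.25 × 5.29 = 1.3225 pp.
Labor input: 0.36 × (-1.94) = -0.6984 pp.
TFP growth = 1.89 + 0.4718 = 2.3618%.

2.36%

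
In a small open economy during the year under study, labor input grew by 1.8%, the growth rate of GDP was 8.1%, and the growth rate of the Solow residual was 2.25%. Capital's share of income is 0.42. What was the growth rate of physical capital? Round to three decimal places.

Labor's share = 1 − 0.42 = 0.58.
gY = gA + 0.58×1.8 + 0.42×g.
0.42×g = 8.1 − 2.25 − 1.044 = 4.806.
g = 4.806 / 0.42 = 11.44286%.

11.443%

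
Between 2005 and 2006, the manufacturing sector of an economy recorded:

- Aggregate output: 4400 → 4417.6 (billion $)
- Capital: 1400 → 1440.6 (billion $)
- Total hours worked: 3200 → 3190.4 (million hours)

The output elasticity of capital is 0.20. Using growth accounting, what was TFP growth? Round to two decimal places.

Aggregate output growth = (4417.6 − 4400) / 4400 = 0.4%.
Capital growth = (1440.6 − 1400) / 1400 = 2.9%.
Total hours worked growth = (3190.4 − 3200) / 3200 = -0.3%.
Labor's share = 1 − 0.2 = 0.8.
Capital: 0.2 × 2.9 = 0.58 pp.
Total hours worked: 0.8 × (-0.3) = -0.24 pp.
TFP growth = 0.4 − 0.34 = 0.06%.

TFP grew 0.06%.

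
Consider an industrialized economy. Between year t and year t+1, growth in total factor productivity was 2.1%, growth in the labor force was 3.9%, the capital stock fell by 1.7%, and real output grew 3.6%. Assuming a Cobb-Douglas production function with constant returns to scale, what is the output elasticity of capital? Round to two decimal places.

α = 0.43

gY = gA + α·gK + (1−α)·gL, so gY − gA − gL = α(gK − gL).
3.6 − 2.1 − 3.9 = α × (-1.7 − 3.9).
-2.4 = -5.6 α, so α = 0.4286.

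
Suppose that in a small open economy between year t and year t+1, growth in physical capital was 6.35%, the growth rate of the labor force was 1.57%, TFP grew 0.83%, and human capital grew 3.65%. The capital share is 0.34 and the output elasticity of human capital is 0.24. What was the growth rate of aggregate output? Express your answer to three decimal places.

Labor's share = 1 − 0.34 − 0.24 = 0.42.
Physical capital: 0.34 × 6.35 = 2.159 pp.
Human capital: 0.24 × 3.65 = 0.876 pp.
The labor force: 0.42 × 1.57 = 0.6594 pp.
Output growth = 0.83 + 3.6944 = 4.5244%.

Aggregate output grew 4.524%.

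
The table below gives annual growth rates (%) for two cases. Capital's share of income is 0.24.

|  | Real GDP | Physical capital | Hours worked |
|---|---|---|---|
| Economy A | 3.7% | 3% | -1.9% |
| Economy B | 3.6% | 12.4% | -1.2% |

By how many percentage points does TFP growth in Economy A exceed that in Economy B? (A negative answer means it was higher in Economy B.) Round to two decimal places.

2.89 percentage points

Labor's share = 1 − 0.24 = 0.76.
Economy A: TFP = 3.7 − 0.72 + 1.444 = 4.424%.
Economy B: TFP = 3.6 − 2.976 + 0.912 = 1.536%.
Difference = 4.424 − (1.536) = 2.888 pp.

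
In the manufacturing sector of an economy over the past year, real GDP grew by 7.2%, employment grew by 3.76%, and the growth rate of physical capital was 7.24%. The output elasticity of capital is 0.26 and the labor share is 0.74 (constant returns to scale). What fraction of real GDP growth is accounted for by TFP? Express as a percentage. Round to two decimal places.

Labor's share = 1 − 0.26 = 0.74.
Physical capital: 0.26 × 7.24 = 1.8824 pp.
Employment: 0.74 × 3.76 = 2.7824 pp.
TFP growth = 7.2 − 4.6648 = 2.5352%.
TFP share of growth = 2.5352 / 7.2 × 100 = 35.2111%.

TFP accounted for 35.21% of growth.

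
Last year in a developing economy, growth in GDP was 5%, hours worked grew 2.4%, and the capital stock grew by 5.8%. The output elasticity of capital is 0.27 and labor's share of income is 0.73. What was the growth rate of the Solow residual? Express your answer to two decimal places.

Labor's share = 1 − 0.27 = 0.73.
The capital stock: 0.27 × 5.8 = 1.566 pp.
Hours worked: 0.73 × 2.4 = 1.752 pp.
TFP growth = 5 − 3.318 = 1.682%.

1.68%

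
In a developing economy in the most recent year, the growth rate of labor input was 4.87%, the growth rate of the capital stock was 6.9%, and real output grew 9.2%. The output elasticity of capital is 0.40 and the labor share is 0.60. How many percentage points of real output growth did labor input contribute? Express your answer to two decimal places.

Labor's share = 1 − 0.4 = 0.6.
Contribution = share × growth = 0.6 × 4.87 = 2.922 pp.

2.92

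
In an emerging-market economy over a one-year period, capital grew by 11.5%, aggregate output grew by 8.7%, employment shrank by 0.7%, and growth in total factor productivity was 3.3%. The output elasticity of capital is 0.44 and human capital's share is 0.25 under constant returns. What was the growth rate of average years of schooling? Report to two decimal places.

Average years of schooling grew 2.23%.

Labor's share = 1 − 0.44 − 0.25 = 0.31.
gY = gA + 0.44×11.5 + 0.31×(-0.7) + 0.25×g.
0.25×g = 8.7 − 3.3 − 4.843 = 0.557.
g = 0.557 / 0.25 = 2.228%.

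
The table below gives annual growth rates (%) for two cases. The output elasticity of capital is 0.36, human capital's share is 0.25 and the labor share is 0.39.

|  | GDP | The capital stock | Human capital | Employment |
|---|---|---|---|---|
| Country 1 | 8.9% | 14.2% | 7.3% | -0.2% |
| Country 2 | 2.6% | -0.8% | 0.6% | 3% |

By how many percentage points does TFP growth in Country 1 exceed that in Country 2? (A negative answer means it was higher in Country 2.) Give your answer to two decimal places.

Labor's share = 1 − 0.36 − 0.25 = 0.39.
Country 1: TFP = 8.9 − 5.112 − 1.825 + 0.078 = 2.041%.
Country 2: TFP = 2.6 + 0.288 − 0.15 − 1.17 = 1.568%.
Difference = 2.041 − (1.568) = 0.473 pp.

0.47 percentage points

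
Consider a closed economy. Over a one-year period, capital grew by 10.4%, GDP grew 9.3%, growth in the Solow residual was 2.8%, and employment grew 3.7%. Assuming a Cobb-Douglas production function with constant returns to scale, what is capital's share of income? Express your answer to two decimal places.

gY = gA + α·gK + (1−α)·gL, so gY − gA − gL = α(gK − gL).
9.3 − 2.8 − 3.7 = α × (10.4 − 3.7).
2.8 = 6.7 α, so α = 0.4179.

α = 0.42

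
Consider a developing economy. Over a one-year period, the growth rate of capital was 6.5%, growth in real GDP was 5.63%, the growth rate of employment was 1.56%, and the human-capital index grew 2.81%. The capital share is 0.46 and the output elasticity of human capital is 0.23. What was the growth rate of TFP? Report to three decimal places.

Labor's share = 1 − 0.46 − 0.23 = 0.31.
Capital: 0.46 × 6.5 = 2.99 pp.
The human-capital index: 0.23 × 2.81 = 0.6463 pp.
Employment: 0.31 × 1.56 = 0.4836 pp.
TFP growth = 5.63 − 4.1199 = 1.5101%.

1.510%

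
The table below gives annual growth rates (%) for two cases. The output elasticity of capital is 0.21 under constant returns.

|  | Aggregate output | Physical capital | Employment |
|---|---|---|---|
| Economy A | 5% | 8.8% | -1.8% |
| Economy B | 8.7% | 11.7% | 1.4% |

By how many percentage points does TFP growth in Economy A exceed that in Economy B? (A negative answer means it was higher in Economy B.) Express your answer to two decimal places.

Labor's share = 1 − 0.21 = 0.79.
Economy A: TFP = 5 − 1.848 + 1.422 = 4.574%.
Economy B: TFP = 8.7 − 2.457 − 1.106 = 5.137%.
Difference = 4.574 − (5.137) = -0.563 pp.

-0.56 percentage points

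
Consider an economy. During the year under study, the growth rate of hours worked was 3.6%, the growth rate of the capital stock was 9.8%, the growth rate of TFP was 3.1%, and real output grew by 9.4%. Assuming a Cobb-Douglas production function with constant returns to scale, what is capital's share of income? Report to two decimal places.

Capital's share of income is 0.44.

gY = gA + α·gK + (1−α)·gL, so gY − gA − gL = α(gK − gL).
9.4 − 3.1 − 3.6 = α × (9.8 − 3.6).
2.7 = 6.2 α, so α = 0.4355.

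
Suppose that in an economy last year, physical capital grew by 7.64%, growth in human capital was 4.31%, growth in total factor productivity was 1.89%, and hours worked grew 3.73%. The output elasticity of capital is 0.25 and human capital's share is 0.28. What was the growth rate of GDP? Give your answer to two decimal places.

6.76%

Labor's share = 1 − 0.25 − 0.28 = 0.47.
Physical capital: 0.25 × 7.64 = 1.91 pp.
Human capital: 0.28 × 4.31 = 1.2068 pp.
Hours worked: 0.47 × 3.73 = 1.7531 pp.
Output growth = 1.89 + 4.8699 = 6.7599%.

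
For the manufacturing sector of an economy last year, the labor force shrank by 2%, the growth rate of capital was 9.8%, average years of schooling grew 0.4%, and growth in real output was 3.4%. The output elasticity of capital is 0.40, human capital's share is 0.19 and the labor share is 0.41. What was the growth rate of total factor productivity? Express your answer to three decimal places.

Labor's share = 1 − 0.4 − 0.19 = 0.41.
Capital: 0.4 × 9.8 = 3.92 pp.
Average years of schooling: 0.19 × 0.4 = 0.076 pp.
The labor force: 0.41 × (-2) = -0.82 pp.
TFP growth = 3.4 − 3.176 = 0.224%.

0.224%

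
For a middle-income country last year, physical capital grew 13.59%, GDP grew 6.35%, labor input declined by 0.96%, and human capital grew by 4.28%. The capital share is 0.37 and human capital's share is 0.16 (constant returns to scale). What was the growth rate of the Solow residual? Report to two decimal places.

Labor's share = 1 − 0.37 − 0.16 = 0.47.
Physical capital: 0.37 × 13.59 = 5.0283 pp.
Human capital: 0.16 × 4.28 = 0.6848 pp.
Labor input: 0.47 × (-0.96) = -0.4512 pp.
TFP growth = 6.35 − 5.2619 = 1.0881%.

The Solow residual grew 1.09%.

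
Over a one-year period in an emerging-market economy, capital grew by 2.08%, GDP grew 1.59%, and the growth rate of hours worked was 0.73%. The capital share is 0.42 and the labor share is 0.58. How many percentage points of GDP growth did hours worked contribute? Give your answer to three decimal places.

0.423

Labor's share = 1 − 0.42 = 0.58.
Contribution = share × growth = 0.58 × 0.73 = 0.4234 pp.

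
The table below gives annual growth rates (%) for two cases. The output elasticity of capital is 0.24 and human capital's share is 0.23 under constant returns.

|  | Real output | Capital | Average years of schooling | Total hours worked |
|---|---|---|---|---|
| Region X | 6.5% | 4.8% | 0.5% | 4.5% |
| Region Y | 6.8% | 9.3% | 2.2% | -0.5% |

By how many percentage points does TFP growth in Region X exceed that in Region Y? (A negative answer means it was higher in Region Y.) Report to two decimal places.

-1.48 percentage points

Labor's share = 1 − 0.24 − 0.23 = 0.53.
Region X: TFP = 6.5 − 1.152 − 0.115 − 2.385 = 2.848%.
Region Y: TFP = 6.8 − 2.232 − 0.506 + 0.265 = 4.327%.
Difference = 2.848 − (4.327) = -1.479 pp.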